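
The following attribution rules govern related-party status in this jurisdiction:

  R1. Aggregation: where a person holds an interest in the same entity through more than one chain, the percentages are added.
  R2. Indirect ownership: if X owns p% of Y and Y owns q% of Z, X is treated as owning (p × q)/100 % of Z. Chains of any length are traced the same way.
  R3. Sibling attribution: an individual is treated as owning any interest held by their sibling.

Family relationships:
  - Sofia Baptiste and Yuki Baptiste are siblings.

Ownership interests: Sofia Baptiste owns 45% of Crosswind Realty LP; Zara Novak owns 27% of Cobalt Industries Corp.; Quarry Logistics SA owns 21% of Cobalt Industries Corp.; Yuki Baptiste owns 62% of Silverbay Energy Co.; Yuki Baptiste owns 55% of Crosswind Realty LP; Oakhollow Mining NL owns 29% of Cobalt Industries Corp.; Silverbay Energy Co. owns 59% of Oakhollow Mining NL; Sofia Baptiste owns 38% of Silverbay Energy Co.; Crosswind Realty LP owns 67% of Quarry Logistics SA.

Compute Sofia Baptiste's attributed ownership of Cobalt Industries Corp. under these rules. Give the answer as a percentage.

By sibling attribution (R3), Sofia Baptiste is treated as also owning Yuki Baptiste's interest in Silverbay Energy Co, giving 38% + 62% = 100%.
By sibling attribution (R3), Sofia Baptiste is treated as also owning Yuki Baptiste's interest in Crosswind Realty LP, giving 45% + 55% = 100%.
Chain via Silverbay Energy Co. → Oakhollow Mining NL (R2): 100% × 59% × 29% = 17.11% of Cobalt Industries Corp.
Chain via Crosswind Realty LP → Quarry Logistics SA (R2): 100% × 67% × 21% = 14.07% of Cobalt Industries Corp.
Aggregating (R1): 17.11% + 14.07% = 31.18%.

31.18%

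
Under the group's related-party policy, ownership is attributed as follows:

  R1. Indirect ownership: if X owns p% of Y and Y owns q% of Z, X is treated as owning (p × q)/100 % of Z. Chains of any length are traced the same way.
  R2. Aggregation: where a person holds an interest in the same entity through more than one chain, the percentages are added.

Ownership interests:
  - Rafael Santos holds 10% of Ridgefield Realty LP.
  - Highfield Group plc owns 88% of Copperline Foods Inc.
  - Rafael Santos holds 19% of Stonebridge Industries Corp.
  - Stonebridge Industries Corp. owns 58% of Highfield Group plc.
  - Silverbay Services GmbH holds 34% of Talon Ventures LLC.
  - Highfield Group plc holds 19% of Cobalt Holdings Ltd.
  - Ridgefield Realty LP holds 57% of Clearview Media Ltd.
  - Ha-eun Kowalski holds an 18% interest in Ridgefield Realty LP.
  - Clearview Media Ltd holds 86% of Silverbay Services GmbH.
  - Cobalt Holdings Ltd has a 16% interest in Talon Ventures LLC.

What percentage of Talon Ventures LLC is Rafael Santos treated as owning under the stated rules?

2.001688%

Chain via Stonebridge Industries Corp. → Highfield Group plc → Cobalt Holdings Ltd (R1): 19% × 58% × 19% × 16% = 0.335008% of Talon Ventures LLC.
Chain via Ridgefield Realty LP → Clearview Media Ltd → Silverbay Services GmbH (R1): 10% × 57% × 86% × 34% = 1.66668% of Talon Ventures LLC.
Aggregating (R2): 0.335008% + 1.66668% = 2.001688%.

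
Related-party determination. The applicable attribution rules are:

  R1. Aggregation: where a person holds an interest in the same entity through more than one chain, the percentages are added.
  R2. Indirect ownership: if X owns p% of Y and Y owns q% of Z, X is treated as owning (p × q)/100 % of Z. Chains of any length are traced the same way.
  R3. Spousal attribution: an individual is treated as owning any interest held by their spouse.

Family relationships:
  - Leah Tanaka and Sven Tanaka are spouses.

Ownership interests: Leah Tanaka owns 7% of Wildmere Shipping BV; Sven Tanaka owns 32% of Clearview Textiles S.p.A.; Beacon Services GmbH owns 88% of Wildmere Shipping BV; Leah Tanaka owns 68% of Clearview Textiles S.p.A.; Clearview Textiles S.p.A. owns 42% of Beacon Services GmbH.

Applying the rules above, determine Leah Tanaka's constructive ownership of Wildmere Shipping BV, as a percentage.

43.96%

By spousal attribution (R3), Leah Tanaka is treated as also owning Sven Tanaka's interest in Clearview Textiles S.p.A, giving 68% + 32% = 100%.
Chain via Clearview Textiles S.p.A. → Beacon Services GmbH (R2): 100% × 42% × 88% = 36.96% of Wildmere Shipping BV.
Direct interest in Wildmere Shipping BV: 7%.
Aggregating (R1): 36.96% + 7% = 43.96%.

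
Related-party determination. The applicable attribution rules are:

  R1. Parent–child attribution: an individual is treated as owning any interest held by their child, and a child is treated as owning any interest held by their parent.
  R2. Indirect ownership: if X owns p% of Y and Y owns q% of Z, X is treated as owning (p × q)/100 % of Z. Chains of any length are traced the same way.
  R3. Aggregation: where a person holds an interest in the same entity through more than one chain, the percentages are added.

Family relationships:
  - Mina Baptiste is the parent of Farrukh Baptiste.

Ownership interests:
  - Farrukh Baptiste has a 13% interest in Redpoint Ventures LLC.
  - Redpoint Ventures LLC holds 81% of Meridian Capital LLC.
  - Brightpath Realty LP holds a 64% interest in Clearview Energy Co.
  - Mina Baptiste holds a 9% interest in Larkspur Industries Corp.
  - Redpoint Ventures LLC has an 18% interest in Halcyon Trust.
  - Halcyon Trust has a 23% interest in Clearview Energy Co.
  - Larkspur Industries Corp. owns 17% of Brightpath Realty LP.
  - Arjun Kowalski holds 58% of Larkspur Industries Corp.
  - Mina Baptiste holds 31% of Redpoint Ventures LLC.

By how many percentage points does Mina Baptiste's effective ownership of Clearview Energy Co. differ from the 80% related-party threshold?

77.1992

By parent–child attribution (R1), Mina Baptiste is treated as also owning Farrukh Baptiste's interest in Redpoint Ventures LLC, giving 31% + 13% = 44%.
Chain via Larkspur Industries Corp. → Brightpath Realty LP (R2): 9% × 17% × 64% = 0.9792% of Clearview Energy Co.
Chain via Redpoint Ventures LLC → Halcyon Trust (R2): 44% × 18% × 23% = 1.8216% of Clearview Energy Co.
Aggregating (R3): 0.9792% + 1.8216% = 2.8008%.
2.8008% falls short of the 80% threshold by 77.1992 percentage points.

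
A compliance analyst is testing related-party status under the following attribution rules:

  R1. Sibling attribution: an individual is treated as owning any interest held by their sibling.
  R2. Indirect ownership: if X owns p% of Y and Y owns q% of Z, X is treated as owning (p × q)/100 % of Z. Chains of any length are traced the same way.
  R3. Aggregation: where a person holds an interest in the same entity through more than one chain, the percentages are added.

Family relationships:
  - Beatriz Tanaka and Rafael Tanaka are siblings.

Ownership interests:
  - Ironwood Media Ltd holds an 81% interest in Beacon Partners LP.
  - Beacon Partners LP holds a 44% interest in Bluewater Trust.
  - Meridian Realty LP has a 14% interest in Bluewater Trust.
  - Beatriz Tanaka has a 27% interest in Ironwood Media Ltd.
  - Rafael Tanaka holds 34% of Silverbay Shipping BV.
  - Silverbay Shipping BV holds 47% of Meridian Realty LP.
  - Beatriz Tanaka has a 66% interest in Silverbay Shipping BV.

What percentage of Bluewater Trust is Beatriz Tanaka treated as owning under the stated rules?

16.2028%

By sibling attribution (R1), Beatriz Tanaka is treated as also owning Rafael Tanaka's interest in Silverbay Shipping BV, giving 66% + 34% = 100%.
Chain via Ironwood Media Ltd → Beacon Partners LP (R2): 27% × 81% × 44% = 9.6228% of Bluewater Trust.
Chain via Silverbay Shipping BV → Meridian Realty LP (R2): 100% × 47% × 14% = 6.58% of Bluewater Trust.
Aggregating (R3): 9.6228% + 6.58% = 16.2028%.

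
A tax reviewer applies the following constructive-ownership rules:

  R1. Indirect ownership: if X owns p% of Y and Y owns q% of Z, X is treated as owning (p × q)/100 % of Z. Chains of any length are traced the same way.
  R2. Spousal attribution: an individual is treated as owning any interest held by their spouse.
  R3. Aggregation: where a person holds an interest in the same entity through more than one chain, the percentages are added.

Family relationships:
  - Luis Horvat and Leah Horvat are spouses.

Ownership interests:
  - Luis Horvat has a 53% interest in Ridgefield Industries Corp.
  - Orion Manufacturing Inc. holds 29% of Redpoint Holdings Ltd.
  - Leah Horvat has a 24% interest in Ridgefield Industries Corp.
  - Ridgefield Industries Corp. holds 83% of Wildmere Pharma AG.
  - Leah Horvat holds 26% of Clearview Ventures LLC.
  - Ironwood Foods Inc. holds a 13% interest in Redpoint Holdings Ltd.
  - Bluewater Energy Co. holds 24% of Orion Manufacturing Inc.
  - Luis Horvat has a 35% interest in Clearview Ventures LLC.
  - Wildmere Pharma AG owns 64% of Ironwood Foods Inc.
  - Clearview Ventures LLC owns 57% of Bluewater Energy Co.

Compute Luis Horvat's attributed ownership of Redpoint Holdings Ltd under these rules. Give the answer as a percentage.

7.737304%

By spousal attribution (R2), Luis Horvat is treated as also owning Leah Horvat's interest in Clearview Ventures LLC, giving 35% + 26% = 61%.
By spousal attribution (R2), Luis Horvat is treated as also owning Leah Horvat's interest in Ridgefield Industries Corp, giving 53% + 24% = 77%.
Chain via Clearview Ventures LLC → Bluewater Energy Co. → Orion Manufacturing Inc. (R1): 61% × 57% × 24% × 29% = 2.419992% of Redpoint Holdings Ltd.
Chain via Ridgefield Industries Corp. → Wildmere Pharma AG → Ironwood Foods Inc. (R1): 77% × 83% × 64% × 13% = 5.317312% of Redpoint Holdings Ltd.
Aggregating (R3): 2.419992% + 5.317312% = 7.737304%.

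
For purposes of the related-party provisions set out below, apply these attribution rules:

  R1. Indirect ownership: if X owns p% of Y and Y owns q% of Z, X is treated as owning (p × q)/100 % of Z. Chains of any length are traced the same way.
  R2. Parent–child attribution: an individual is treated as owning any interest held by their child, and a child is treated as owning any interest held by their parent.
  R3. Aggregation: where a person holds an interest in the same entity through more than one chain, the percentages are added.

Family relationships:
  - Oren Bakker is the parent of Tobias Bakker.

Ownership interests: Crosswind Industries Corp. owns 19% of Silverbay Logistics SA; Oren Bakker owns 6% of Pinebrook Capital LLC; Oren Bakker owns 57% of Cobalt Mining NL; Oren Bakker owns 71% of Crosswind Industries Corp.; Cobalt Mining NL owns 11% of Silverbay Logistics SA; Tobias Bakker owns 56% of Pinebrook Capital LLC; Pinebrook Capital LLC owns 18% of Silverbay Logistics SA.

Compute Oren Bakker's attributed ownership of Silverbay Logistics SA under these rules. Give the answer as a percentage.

30.92%

By parent–child attribution (R2), Oren Bakker is treated as also owning Tobias Bakker's interest in Pinebrook Capital LLC, giving 6% + 56% = 62%.
Chain via Pinebrook Capital LLC (R1): 62% × 18% = 11.16% of Silverbay Logistics SA.
Chain via Crosswind Industries Corp. (R1): 71% × 19% = 13.49% of Silverbay Logistics SA.
Chain via Cobalt Mining NL (R1): 57% × 11% = 6.27% of Silverbay Logistics SA.
Aggregating (R3): 11.16% + 13.49% + 6.27% = 30.92%.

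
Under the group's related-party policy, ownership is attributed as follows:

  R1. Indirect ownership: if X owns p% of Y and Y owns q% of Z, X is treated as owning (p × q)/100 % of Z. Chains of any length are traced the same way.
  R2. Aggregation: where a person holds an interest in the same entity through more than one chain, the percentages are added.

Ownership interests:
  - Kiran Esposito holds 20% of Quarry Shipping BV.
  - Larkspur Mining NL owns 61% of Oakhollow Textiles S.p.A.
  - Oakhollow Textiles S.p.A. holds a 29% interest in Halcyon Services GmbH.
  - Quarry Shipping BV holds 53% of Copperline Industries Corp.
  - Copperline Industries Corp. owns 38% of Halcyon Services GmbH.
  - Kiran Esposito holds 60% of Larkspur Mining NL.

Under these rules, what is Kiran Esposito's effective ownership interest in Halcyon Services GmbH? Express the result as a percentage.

14.642%

Chain via Larkspur Mining NL → Oakhollow Textiles S.p.A. (R1): 60% × 61% × 29% = 10.614% of Halcyon Services GmbH.
Chain via Quarry Shipping BV → Copperline Industries Corp. (R1): 20% × 53% × 38% = 4.028% of Halcyon Services GmbH.
Aggregating (R2): 10.614% + 4.028% = 14.642%.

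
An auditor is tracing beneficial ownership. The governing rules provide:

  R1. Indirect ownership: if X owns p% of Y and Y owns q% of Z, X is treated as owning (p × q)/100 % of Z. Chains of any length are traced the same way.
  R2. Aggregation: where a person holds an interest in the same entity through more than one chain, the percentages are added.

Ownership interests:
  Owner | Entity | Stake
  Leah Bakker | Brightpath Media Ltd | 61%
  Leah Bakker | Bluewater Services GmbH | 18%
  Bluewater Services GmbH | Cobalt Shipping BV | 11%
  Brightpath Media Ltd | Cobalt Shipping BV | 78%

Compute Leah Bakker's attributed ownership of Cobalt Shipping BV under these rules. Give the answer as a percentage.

49.56%

Chain via Bluewater Services GmbH (R1): 18% × 11% = 1.98% of Cobalt Shipping BV.
Chain via Brightpath Media Ltd (R1): 61% × 78% = 47.58% of Cobalt Shipping BV.
Aggregating (R2): 1.98% + 47.58% = 49.56%.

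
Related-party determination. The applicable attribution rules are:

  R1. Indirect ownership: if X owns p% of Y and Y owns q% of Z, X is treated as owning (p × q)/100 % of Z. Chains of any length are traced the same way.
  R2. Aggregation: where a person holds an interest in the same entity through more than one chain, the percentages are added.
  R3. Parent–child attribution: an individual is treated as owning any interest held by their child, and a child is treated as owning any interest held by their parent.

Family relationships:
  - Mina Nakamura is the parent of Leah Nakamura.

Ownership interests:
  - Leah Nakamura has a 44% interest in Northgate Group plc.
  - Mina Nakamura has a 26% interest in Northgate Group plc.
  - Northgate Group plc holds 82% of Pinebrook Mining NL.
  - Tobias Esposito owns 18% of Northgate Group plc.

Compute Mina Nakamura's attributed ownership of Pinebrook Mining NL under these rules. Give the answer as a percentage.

By parent–child attribution (R3), Mina Nakamura is treated as also owning Leah Nakamura's interest in Northgate Group plc, giving 26% + 44% = 70%.
Chain via Northgate Group plc (R1): 70% × 82% = 57.4% of Pinebrook Mining NL.

57.4%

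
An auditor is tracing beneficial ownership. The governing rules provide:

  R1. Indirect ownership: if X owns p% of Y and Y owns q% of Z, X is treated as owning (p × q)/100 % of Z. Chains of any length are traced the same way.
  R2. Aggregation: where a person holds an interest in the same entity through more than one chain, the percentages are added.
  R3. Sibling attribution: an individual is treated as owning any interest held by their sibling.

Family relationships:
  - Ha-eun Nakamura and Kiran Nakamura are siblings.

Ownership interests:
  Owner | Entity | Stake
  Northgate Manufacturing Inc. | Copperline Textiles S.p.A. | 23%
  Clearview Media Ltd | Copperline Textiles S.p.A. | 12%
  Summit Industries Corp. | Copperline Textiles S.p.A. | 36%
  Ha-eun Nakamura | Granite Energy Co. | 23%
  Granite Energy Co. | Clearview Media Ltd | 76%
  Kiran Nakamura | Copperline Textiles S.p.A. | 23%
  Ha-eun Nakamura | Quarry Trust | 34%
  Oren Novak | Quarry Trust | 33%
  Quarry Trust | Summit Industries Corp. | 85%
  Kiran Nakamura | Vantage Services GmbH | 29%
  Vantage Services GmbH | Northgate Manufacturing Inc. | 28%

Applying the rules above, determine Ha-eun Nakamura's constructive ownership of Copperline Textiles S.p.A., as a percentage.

37.3692%

By sibling attribution (R3), Ha-eun Nakamura is treated as owning Kiran Nakamura's 29% interest in Vantage Services GmbH.
By sibling attribution (R3), Ha-eun Nakamura is treated as owning Kiran Nakamura's 23% interest in Copperline Textiles S.p.A.
Chain via Quarry Trust → Summit Industries Corp. (R1): 34% × 85% × 36% = 10.404% of Copperline Textiles S.p.A.
Chain via Granite Energy Co. → Clearview Media Ltd (R1): 23% × 76% × 12% = 2.0976% of Copperline Textiles S.p.A.
Chain via Vantage Services GmbH → Northgate Manufacturing Inc. (R1): 29% × 28% × 23% = 1.8676% of Copperline Textiles S.p.A.
Direct interest in Copperline Textiles S.p.A: 23%.
Aggregating (R2): 10.404% + 2.0976% + 1.8676% + 23% = 37.3692%.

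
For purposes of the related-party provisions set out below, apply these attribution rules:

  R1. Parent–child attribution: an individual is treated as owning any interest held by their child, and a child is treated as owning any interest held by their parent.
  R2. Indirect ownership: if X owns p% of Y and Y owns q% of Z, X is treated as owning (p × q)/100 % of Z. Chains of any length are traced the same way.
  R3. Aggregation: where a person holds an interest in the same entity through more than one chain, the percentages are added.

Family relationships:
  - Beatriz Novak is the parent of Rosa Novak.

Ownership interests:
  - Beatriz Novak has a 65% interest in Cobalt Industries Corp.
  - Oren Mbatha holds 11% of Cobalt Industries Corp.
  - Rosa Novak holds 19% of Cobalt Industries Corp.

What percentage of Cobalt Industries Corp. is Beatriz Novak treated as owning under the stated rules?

By parent–child attribution (R1), Beatriz Novak is treated as also owning Rosa Novak's interest in Cobalt Industries Corp, giving 65% + 19% = 84%.
Direct interest in Cobalt Industries Corp: 84%.

84%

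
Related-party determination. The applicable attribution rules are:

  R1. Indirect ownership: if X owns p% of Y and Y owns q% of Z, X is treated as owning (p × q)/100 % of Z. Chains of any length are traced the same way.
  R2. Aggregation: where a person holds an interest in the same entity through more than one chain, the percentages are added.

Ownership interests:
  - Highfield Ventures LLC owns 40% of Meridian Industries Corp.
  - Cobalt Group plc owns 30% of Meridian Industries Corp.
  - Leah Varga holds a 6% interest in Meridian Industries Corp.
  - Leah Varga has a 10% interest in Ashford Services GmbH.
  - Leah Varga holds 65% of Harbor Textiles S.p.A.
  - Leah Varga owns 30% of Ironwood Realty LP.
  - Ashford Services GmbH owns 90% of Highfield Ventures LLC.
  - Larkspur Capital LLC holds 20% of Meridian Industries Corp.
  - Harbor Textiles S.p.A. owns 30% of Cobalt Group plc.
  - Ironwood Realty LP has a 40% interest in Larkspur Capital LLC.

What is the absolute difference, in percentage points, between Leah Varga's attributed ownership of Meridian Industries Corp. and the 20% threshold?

2.15

Chain via Ironwood Realty LP → Larkspur Capital LLC (R1): 30% × 40% × 20% = 2.4% of Meridian Industries Corp.
Chain via Harbor Textiles S.p.A. → Cobalt Group plc (R1): 65% × 30% × 30% = 5.85% of Meridian Industries Corp.
Chain via Ashford Services GmbH → Highfield Ventures LLC (R1): 10% × 90% × 40% = 3.6% of Meridian Industries Corp.
Direct interest in Meridian Industries Corp: 6%.
Aggregating (R2): 2.4% + 5.85% + 3.6% + 6% = 17.85%.
17.85% falls short of the 20% threshold by 2.15 percentage points.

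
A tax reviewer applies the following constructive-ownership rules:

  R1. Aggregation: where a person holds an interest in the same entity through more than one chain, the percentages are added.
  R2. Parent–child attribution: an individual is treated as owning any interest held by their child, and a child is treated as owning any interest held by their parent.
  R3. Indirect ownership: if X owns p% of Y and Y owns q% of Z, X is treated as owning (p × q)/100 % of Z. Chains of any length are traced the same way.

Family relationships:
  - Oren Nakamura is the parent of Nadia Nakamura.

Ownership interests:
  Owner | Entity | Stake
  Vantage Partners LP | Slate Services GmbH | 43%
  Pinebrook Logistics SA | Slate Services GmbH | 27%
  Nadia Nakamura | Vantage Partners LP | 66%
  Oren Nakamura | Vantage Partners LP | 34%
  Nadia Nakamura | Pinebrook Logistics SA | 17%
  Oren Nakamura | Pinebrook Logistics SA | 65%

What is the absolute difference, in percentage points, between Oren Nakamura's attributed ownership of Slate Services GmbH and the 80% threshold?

14.86

By parent–child attribution (R2), Oren Nakamura is treated as also owning Nadia Nakamura's interest in Vantage Partners LP, giving 34% + 66% = 100%.
By parent–child attribution (R2), Oren Nakamura is treated as also owning Nadia Nakamura's interest in Pinebrook Logistics SA, giving 65% + 17% = 82%.
Chain via Vantage Partners LP (R3): 100% × 43% = 43% of Slate Services GmbH.
Chain via Pinebrook Logistics SA (R3): 82% × 27% = 22.14% of Slate Services GmbH.
Aggregating (R1): 43% + 22.14% = 65.14%.
65.14% falls short of the 80% threshold by 14.86 percentage points.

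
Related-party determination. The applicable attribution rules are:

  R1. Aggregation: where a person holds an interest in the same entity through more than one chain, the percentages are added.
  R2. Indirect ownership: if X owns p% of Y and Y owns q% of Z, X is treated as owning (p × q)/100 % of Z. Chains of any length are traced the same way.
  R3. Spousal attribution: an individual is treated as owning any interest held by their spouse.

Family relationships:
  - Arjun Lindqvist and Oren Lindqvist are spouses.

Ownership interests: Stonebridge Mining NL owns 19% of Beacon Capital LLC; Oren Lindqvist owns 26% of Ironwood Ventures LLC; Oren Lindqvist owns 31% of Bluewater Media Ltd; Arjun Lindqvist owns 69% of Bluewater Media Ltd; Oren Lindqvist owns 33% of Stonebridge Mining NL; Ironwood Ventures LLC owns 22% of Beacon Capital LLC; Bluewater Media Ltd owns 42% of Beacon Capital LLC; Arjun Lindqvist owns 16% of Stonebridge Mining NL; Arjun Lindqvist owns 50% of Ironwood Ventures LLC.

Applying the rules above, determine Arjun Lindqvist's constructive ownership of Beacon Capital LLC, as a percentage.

By spousal attribution (R3), Arjun Lindqvist is treated as also owning Oren Lindqvist's interest in Bluewater Media Ltd, giving 69% + 31% = 100%.
By spousal attribution (R3), Arjun Lindqvist is treated as also owning Oren Lindqvist's interest in Ironwood Ventures LLC, giving 50% + 26% = 76%.
By spousal attribution (R3), Arjun Lindqvist is treated as also owning Oren Lindqvist's interest in Stonebridge Mining NL, giving 16% + 33% = 49%.
Chain via Bluewater Media Ltd (R2): 100% × 42% = 42% of Beacon Capital LLC.
Chain via Ironwood Ventures LLC (R2): 76% × 22% = 16.72% of Beacon Capital LLC.
Chain via Stonebridge Mining NL (R2): 49% × 19% = 9.31% of Beacon Capital LLC.
Aggregating (R1): 42% + 16.72% + 9.31% = 68.03%.

68.03%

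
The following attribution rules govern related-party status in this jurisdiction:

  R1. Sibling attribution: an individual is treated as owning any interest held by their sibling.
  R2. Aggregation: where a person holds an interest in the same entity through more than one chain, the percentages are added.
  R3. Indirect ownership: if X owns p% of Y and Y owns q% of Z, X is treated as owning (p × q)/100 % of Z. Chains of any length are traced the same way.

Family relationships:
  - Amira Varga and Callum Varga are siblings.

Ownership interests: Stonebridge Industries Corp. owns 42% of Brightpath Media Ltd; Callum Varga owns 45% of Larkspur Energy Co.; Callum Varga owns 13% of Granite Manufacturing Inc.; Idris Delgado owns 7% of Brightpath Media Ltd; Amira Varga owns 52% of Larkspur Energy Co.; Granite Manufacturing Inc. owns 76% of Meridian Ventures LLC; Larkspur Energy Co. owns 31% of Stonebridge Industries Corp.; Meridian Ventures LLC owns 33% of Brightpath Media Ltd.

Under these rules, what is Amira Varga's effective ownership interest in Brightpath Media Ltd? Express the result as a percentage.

15.8898%

By sibling attribution (R1), Amira Varga is treated as also owning Callum Varga's interest in Larkspur Energy Co, giving 52% + 45% = 97%.
By sibling attribution (R1), Amira Varga is treated as owning Callum Varga's 13% interest in Granite Manufacturing Inc.
Chain via Larkspur Energy Co. → Stonebridge Industries Corp. (R3): 97% × 31% × 42% = 12.6294% of Brightpath Media Ltd.
Chain via Granite Manufacturing Inc. → Meridian Ventures LLC (R3): 13% × 76% × 33% = 3.2604% of Brightpath Media Ltd.
Aggregating (R2): 12.6294% + 3.2604% = 15.8898%.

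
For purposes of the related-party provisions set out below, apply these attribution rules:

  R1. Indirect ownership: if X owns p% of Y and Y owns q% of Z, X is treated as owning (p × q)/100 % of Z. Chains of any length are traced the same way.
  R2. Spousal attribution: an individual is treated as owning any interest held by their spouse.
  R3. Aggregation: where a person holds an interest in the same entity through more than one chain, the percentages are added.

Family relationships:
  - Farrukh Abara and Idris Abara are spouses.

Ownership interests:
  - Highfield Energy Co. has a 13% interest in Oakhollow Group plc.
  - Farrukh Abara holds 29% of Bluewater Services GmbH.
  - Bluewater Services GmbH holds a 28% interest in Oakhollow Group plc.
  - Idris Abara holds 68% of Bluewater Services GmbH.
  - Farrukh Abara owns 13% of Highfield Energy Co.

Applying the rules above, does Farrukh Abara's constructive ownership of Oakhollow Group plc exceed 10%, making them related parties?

By spousal attribution (R2), Farrukh Abara is treated as also owning Idris Abara's interest in Bluewater Services GmbH, giving 29% + 68% = 97%.
Chain via Bluewater Services GmbH (R1): 97% × 28% = 27.16% of Oakhollow Group plc.
Chain via Highfield Energy Co. (R1): 13% × 13% = 1.69% of Oakhollow Group plc.
Aggregating (R3): 27.16% + 1.69% = 28.85%.
28.85% exceeds the 10% threshold, so Farrukh is a related party to Oakhollow Group plc.

Yes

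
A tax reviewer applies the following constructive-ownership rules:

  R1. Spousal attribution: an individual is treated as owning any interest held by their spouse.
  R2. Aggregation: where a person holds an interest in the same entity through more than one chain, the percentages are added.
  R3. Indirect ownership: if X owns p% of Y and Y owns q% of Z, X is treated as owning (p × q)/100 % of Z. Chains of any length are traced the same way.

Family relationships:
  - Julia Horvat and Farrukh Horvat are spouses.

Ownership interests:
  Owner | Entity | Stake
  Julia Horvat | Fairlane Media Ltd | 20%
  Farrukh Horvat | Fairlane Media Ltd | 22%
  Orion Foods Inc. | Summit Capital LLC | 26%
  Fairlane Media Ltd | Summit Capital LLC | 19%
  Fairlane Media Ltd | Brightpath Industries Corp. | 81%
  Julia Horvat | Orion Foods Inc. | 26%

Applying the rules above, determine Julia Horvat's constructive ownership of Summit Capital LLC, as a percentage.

By spousal attribution (R1), Julia Horvat is treated as also owning Farrukh Horvat's interest in Fairlane Media Ltd, giving 20% + 22% = 42%.
Chain via Orion Foods Inc. (R3): 26% × 26% = 6.76% of Summit Capital LLC.
Chain via Fairlane Media Ltd (R3): 42% × 19% = 7.98% of Summit Capital LLC.
Aggregating (R2): 6.76% + 7.98% = 14.74%.

14.74%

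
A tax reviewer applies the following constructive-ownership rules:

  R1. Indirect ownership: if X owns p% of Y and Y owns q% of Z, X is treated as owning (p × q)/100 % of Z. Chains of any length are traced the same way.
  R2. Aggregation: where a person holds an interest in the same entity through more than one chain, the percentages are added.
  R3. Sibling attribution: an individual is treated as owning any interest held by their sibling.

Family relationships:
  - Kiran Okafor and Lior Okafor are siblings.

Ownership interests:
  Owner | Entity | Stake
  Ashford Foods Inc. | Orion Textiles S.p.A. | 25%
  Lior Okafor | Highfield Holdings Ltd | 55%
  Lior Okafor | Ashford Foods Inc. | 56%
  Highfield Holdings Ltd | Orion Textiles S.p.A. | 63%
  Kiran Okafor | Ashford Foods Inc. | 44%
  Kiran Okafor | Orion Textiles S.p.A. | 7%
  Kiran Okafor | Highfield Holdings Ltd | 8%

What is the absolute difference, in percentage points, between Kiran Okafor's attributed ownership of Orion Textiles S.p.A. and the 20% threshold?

By sibling attribution (R3), Kiran Okafor is treated as also owning Lior Okafor's interest in Ashford Foods Inc, giving 44% + 56% = 100%.
By sibling attribution (R3), Kiran Okafor is treated as also owning Lior Okafor's interest in Highfield Holdings Ltd, giving 8% + 55% = 63%.
Chain via Ashford Foods Inc. (R1): 100% × 25% = 25% of Orion Textiles S.p.A.
Chain via Highfield Holdings Ltd (R1): 63% × 63% = 39.69% of Orion Textiles S.p.A.
Direct interest in Orion Textiles S.p.A: 7%.
Aggregating (R2): 25% + 39.69% + 7% = 71.69%.
71.69% exceeds the 20% threshold by 51.69 percentage points.

51.69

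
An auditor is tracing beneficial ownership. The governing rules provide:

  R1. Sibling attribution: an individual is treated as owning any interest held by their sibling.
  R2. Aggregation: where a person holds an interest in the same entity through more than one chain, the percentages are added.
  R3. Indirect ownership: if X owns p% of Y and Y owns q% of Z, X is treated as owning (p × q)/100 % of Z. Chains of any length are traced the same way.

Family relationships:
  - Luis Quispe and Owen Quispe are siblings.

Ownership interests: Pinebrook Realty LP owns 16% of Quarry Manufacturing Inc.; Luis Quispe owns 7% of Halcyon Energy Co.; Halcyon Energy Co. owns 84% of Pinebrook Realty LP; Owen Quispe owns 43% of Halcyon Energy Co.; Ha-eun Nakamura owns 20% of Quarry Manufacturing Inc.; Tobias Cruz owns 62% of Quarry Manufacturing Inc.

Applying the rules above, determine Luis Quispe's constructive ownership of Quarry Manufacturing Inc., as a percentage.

By sibling attribution (R1), Luis Quispe is treated as also owning Owen Quispe's interest in Halcyon Energy Co, giving 7% + 43% = 50%.
Chain via Halcyon Energy Co. → Pinebrook Realty LP (R3): 50% × 84% × 16% = 6.72% of Quarry Manufacturing Inc.

6.72%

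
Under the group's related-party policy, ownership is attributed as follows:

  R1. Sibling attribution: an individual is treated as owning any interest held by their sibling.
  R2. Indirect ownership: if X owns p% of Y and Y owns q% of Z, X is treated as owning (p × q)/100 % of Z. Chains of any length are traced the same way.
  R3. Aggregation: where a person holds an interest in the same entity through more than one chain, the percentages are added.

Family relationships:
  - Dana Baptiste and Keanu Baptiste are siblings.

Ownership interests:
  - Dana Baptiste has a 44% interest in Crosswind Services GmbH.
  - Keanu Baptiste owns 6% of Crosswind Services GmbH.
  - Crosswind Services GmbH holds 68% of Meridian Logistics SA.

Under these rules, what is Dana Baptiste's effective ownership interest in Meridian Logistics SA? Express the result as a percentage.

By sibling attribution (R1), Dana Baptiste is treated as also owning Keanu Baptiste's interest in Crosswind Services GmbH, giving 44% + 6% = 50%.
Chain via Crosswind Services GmbH (R2): 50% × 68% = 34% of Meridian Logistics SA.

34%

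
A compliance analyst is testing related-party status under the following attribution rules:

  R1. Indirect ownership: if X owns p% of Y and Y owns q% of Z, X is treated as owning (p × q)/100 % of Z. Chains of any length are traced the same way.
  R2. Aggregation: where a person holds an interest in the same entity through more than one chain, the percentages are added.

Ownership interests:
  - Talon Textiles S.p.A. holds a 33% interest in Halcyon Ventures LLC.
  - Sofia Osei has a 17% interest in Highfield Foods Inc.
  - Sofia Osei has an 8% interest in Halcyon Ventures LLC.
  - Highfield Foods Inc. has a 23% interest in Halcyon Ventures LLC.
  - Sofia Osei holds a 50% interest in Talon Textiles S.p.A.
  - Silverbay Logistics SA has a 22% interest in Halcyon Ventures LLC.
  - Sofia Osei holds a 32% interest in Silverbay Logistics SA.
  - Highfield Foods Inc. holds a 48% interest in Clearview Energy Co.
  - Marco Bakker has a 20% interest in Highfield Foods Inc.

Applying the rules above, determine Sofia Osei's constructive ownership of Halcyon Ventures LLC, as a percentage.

Chain via Silverbay Logistics SA (R1): 32% × 22% = 7.04% of Halcyon Ventures LLC.
Chain via Highfield Foods Inc. (R1): 17% × 23% = 3.91% of Halcyon Ventures LLC.
Chain via Talon Textiles S.p.A. (R1): 50% × 33% = 16.5% of Halcyon Ventures LLC.
Direct interest in Halcyon Ventures LLC: 8%.
Aggregating (R2): 7.04% + 3.91% + 16.5% + 8% = 35.45%.

35.45%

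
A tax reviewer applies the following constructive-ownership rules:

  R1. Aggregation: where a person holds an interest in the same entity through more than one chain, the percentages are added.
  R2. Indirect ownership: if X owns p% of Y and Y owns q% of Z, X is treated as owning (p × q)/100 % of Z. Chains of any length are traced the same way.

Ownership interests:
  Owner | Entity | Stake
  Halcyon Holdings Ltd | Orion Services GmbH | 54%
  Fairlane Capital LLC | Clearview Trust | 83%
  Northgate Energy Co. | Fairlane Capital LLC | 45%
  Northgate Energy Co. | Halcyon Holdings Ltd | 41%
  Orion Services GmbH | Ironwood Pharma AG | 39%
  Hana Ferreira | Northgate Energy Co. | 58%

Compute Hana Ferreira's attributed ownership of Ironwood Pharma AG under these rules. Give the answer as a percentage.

5.008068%

Chain via Northgate Energy Co. → Halcyon Holdings Ltd → Orion Services GmbH (R2): 58% × 41% × 54% × 39% = 5.008068% of Ironwood Pharma AG.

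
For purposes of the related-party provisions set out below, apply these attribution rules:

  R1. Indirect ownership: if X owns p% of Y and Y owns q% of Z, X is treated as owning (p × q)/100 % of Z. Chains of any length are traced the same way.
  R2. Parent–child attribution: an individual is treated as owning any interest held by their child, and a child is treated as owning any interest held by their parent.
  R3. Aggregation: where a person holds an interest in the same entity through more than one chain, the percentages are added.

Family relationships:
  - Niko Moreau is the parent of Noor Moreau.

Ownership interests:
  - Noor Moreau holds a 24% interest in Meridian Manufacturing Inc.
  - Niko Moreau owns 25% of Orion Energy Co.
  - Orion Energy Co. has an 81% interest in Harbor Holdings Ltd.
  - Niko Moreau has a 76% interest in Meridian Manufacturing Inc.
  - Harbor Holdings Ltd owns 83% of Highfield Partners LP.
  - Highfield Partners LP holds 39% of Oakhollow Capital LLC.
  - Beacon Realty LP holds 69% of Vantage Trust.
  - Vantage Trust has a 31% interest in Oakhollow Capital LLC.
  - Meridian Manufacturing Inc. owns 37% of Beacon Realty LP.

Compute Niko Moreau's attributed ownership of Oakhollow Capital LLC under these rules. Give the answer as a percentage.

14.469225%

By parent–child attribution (R2), Niko Moreau is treated as also owning Noor Moreau's interest in Meridian Manufacturing Inc, giving 76% + 24% = 100%.
Chain via Orion Energy Co. → Harbor Holdings Ltd → Highfield Partners LP (R1): 25% × 81% × 83% × 39% = 6.554925% of Oakhollow Capital LLC.
Chain via Meridian Manufacturing Inc. → Beacon Realty LP → Vantage Trust (R1): 100% × 37% × 69% × 31% = 7.9143% of Oakhollow Capital LLC.
Aggregating (R3): 6.554925% + 7.9143% = 14.469225%.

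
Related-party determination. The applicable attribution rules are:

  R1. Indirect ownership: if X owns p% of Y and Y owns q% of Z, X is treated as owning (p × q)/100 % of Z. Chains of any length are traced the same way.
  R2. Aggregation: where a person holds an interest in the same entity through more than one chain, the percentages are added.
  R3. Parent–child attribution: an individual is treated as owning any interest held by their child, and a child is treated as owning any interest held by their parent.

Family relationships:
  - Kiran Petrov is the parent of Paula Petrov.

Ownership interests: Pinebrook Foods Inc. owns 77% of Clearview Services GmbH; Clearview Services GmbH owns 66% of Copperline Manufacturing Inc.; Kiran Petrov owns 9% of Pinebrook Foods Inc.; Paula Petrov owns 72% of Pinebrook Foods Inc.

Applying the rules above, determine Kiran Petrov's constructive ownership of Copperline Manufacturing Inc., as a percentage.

By parent–child attribution (R3), Kiran Petrov is treated as also owning Paula Petrov's interest in Pinebrook Foods Inc, giving 9% + 72% = 81%.
Chain via Pinebrook Foods Inc. → Clearview Services GmbH (R1): 81% × 77% × 66% = 41.1642% of Copperline Manufacturing Inc.

41.1642%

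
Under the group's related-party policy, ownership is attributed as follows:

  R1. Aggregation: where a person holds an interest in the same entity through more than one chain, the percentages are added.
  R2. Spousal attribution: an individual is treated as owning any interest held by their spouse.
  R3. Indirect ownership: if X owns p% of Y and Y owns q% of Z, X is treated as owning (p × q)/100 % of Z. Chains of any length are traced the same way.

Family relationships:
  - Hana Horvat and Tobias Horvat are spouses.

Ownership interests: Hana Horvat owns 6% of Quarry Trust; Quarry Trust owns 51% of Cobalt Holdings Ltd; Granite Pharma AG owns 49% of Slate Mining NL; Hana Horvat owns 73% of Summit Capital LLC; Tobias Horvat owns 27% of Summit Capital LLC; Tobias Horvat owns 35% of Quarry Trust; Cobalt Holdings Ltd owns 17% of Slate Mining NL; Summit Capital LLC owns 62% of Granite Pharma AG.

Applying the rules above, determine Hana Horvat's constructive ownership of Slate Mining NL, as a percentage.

33.9347%

By spousal attribution (R2), Hana Horvat is treated as also owning Tobias Horvat's interest in Quarry Trust, giving 6% + 35% = 41%.
By spousal attribution (R2), Hana Horvat is treated as also owning Tobias Horvat's interest in Summit Capital LLC, giving 73% + 27% = 100%.
Chain via Quarry Trust → Cobalt Holdings Ltd (R3): 41% × 51% × 17% = 3.5547% of Slate Mining NL.
Chain via Summit Capital LLC → Granite Pharma AG (R3): 100% × 62% × 49% = 30.38% of Slate Mining NL.
Aggregating (R1): 3.5547% + 30.38% = 33.9347%.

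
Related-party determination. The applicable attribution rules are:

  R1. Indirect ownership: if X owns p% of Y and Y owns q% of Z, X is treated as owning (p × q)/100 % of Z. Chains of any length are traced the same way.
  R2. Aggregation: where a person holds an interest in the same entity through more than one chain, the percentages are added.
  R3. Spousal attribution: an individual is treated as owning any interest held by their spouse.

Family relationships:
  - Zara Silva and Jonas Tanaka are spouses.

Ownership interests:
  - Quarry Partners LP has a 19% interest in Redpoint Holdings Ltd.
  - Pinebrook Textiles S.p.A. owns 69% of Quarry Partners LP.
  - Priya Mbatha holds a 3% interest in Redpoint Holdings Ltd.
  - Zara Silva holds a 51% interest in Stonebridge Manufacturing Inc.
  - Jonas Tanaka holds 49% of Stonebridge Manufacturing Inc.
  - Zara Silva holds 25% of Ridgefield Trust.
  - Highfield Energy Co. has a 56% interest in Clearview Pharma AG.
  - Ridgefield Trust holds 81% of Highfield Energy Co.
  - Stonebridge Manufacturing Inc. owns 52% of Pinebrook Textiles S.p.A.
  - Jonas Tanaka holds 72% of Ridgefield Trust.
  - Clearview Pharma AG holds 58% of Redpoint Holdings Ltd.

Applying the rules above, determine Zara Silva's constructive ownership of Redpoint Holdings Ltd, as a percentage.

32.336736%

By spousal attribution (R3), Zara Silva is treated as also owning Jonas Tanaka's interest in Stonebridge Manufacturing Inc, giving 51% + 49% = 100%.
By spousal attribution (R3), Zara Silva is treated as also owning Jonas Tanaka's interest in Ridgefield Trust, giving 25% + 72% = 97%.
Chain via Stonebridge Manufacturing Inc. → Pinebrook Textiles S.p.A. → Quarry Partners LP (R1): 100% × 52% × 69% × 19% = 6.8172% of Redpoint Holdings Ltd.
Chain via Ridgefield Trust → Highfield Energy Co. → Clearview Pharma AG (R1): 97% × 81% × 56% × 58% = 25.519536% of Redpoint Holdings Ltd.
Aggregating (R2): 6.8172% + 25.519536% = 32.336736%.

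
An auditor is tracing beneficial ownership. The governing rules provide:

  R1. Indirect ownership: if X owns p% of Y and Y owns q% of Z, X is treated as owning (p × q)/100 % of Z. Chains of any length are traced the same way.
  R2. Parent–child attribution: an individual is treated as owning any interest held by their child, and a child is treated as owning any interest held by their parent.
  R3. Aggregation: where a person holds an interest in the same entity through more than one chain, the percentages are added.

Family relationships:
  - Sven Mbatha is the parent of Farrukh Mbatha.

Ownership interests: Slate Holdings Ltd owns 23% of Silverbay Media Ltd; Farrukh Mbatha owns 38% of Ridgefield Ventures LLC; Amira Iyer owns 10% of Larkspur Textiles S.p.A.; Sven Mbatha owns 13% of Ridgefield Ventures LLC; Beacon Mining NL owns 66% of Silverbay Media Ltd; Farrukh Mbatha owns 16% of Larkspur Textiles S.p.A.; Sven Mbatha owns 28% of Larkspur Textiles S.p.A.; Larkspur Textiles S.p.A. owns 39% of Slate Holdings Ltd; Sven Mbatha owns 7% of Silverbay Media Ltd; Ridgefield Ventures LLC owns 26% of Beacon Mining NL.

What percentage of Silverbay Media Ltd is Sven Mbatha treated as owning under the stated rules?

19.6984%

By parent–child attribution (R2), Sven Mbatha is treated as also owning Farrukh Mbatha's interest in Larkspur Textiles S.p.A, giving 28% + 16% = 44%.
By parent–child attribution (R2), Sven Mbatha is treated as also owning Farrukh Mbatha's interest in Ridgefield Ventures LLC, giving 13% + 38% = 51%.
Chain via Larkspur Textiles S.p.A. → Slate Holdings Ltd (R1): 44% × 39% × 23% = 3.9468% of Silverbay Media Ltd.
Chain via Ridgefield Ventures LLC → Beacon Mining NL (R1): 51% × 26% × 66% = 8.7516% of Silverbay Media Ltd.
Direct interest in Silverbay Media Ltd: 7%.
Aggregating (R3): 3.9468% + 8.7516% + 7% = 19.6984%.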